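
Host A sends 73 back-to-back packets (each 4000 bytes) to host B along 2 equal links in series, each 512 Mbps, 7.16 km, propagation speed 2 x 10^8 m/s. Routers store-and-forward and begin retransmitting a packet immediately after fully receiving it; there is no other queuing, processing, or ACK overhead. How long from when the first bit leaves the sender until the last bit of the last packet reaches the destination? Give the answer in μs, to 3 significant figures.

4700 μs

Per-hop transmission t_tx = L/R = 32000/512000000 = 62.5 μs.
Per-hop propagation t_prop = 7160/200000000 = 35.8 μs.
Pipeline fill: first packet needs 2·t_tx to clear all hops; remaining 72 packets each add one t_tx.
Total = (2+73-1)·t_tx + 2·t_prop = 74·62.5 + 2·35.8 = 4700 μs.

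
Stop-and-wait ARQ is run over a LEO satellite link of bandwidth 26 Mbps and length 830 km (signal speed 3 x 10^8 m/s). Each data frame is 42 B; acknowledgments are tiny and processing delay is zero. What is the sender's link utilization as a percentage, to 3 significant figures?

t_tx = L/R = 336/26000000 = 1.29231e-05 s.
t_prop = 830000/300000000 = 0.00276667 s; RTT = 0.00553333 s.
Cycle = t_tx + RTT = 0.00554626 s.
Utilization = t_tx / cycle = 1.29231e-05/0.00554626 = 0.233 %.

0.233 %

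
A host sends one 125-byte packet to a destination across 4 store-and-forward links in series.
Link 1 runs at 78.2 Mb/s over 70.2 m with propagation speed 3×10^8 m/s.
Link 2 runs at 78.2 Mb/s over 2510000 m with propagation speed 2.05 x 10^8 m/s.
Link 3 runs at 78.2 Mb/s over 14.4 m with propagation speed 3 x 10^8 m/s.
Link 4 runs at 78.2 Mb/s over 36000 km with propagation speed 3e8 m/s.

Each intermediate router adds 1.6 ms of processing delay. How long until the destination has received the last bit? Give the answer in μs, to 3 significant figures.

137000 μs

L = 125 × 8 = 1000 bits.
Transmission delay per hop = L/R = 1000/78200000 = 12.7877 μs; 4 hops → 51.1509 μs.
Propagation delays (d/s per hop): 0.234, 12243.9, 0.048, 120000 μs; sum = 132244 μs.
Processing at 3 router(s): 3 × 1.6 ms = 4800 μs.
End-to-end = 137000 μs.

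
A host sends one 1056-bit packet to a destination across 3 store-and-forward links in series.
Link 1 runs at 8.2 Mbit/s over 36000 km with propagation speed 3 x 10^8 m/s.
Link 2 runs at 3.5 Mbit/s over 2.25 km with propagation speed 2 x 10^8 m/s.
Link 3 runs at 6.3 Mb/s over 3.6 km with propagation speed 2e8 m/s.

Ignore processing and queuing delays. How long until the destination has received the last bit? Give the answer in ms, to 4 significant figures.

120.6 ms

Transmission delays (L/R per hop): 0.12878, 0.301714, 0.167619 ms; sum = 0.598114 ms.
Propagation delays (d/s per hop): 120, 0.01125, 0.018 ms; sum = 120.029 ms.
End-to-end = 120.6 ms.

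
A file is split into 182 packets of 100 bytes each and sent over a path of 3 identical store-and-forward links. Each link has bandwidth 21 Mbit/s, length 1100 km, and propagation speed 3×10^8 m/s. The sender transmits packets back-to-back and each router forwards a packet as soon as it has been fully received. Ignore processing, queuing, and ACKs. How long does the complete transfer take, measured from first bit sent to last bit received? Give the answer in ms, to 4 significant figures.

18.01 ms

Per-hop transmission t_tx = L/R = 800/21000000 = 0.0380952 ms.
Per-hop propagation t_prop = 1100000/300000000 = 3.66667 ms.
Pipeline fill: first packet needs 3·t_tx to clear all hops; remaining 181 packets each add one t_tx.
Total = (3+182-1)·t_tx + 3·t_prop = 184·0.0380952 + 3·3.66667 = 18.01 ms.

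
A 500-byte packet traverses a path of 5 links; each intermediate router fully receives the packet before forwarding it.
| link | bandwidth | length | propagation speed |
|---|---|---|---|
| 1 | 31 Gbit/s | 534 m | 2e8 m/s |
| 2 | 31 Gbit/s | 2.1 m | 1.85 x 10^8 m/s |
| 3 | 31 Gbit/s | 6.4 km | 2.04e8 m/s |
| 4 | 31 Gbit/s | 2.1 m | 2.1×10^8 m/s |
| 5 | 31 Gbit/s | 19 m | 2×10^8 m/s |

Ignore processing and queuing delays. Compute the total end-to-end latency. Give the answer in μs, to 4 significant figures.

34.80 μs

L = 500 × 8 = 4000 bits.
Transmission delay per hop = L/R = 4000/31000000000 = 0.129032 μs; 5 hops → 0.645161 μs.
Propagation delays (d/s per hop): 2.67, 0.0113514, 31.3725, 0.01, 0.095 μs; sum = 34.1589 μs.
End-to-end = 34.80 μs.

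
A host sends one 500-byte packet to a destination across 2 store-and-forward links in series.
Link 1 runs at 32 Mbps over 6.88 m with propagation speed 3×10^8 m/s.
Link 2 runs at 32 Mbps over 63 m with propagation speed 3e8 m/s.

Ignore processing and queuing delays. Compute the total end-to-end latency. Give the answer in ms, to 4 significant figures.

L = 500 × 8 = 4000 bits.
Transmission delay per hop = L/R = 4000/32000000 = 0.125 ms; 2 hops → 0.25 ms.
Propagation delays (d/s per hop): 2.29333e-05, 0.00021 ms; sum = 0.000232933 ms.
End-to-end = 0.2502 ms.

0.2502 ms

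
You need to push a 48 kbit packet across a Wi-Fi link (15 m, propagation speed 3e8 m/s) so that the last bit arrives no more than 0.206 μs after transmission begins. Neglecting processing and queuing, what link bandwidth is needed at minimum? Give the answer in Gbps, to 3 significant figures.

308 Gbps

Propagation delay = 15 / 300000000 = 0.05 μs.
Transmission budget = 0.206 − 0.05 = 0.156 μs.
R ≥ L / t_tx = 48000 bits / 1.56e-07 s = 308 Gbps.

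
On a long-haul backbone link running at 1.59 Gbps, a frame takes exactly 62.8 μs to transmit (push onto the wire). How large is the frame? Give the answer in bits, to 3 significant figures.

99900 bits

L = R × t_tx = 1590000000 b/s × 6.28e-05 s = 99852 bits.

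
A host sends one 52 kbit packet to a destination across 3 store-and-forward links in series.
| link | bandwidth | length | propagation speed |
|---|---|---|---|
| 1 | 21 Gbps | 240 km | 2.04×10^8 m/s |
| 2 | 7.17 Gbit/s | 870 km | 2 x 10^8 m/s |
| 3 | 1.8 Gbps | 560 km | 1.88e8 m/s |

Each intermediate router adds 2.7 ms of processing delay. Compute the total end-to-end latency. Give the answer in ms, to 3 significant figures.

L = 52000 bits.
Transmission delays (L/R per hop): 0.00247619, 0.00725244, 0.0288889 ms; sum = 0.0386175 ms.
Propagation delays (d/s per hop): 1.17647, 4.35, 2.97872 ms; sum = 8.50519 ms.
Processing at 2 router(s): 2 × 2.7 ms = 5.4 ms.
End-to-end = 13.9 ms.

13.9 ms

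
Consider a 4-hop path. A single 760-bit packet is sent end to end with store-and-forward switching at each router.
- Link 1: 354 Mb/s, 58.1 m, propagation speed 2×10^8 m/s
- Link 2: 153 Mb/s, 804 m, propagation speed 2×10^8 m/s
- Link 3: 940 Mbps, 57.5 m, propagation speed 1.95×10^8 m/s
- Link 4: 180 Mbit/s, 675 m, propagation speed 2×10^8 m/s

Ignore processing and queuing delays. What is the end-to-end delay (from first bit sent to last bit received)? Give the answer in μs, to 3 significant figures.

20.1 μs

Transmission delays (L/R per hop): 2.14689, 4.96732, 0.808511, 4.22222 μs; sum = 12.1449 μs.
Propagation delays (d/s per hop): 0.2905, 4.02, 0.294872, 3.375 μs; sum = 7.98037 μs.
End-to-end = 20.1 μs.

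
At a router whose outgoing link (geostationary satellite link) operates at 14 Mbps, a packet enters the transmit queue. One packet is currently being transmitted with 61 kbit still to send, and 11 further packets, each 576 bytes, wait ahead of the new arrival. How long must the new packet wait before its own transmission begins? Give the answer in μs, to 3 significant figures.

7980 μs

Each queued packet: L/R = 4608/14000000 = 329.143 μs.
11 queued → 3620.57 μs.
Plus remaining 61000 bits of current packet: 4357.14 μs.
Queuing delay = 7980 μs.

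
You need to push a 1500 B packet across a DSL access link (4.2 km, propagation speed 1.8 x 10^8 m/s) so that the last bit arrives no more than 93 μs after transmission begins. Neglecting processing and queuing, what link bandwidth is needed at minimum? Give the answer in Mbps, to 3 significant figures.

172 Mbps

L = 12000 bits.
Propagation delay = 4200 / 180000000 = 23.3333 μs.
Transmission budget = 93 − 23.3333 = 69.6667 μs.
R ≥ L / t_tx = 12000 bits / 6.96667e-05 s = 172 Mbps.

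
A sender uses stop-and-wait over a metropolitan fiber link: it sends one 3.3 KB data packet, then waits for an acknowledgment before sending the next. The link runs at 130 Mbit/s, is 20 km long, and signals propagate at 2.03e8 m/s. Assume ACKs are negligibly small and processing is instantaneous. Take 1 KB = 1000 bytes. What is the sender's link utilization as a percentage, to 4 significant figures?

t_tx = L/R = 26400/130000000 = 0.000203077 s.
t_prop = 20000/2.03e+08 = 9.85222e-05 s; RTT = 0.000197044 s.
Cycle = t_tx + RTT = 0.000400121 s.
Utilization = t_tx / cycle = 0.000203077/0.000400121 = 50.75 %.

50.75 %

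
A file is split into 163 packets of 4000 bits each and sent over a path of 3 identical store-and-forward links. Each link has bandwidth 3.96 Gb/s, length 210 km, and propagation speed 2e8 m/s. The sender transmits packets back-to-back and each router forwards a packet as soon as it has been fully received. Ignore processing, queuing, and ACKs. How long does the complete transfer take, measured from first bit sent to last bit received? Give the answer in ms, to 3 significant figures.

3.32 ms

Per-hop transmission t_tx = L/R = 4000/3960000000 = 0.0010101 ms.
Per-hop propagation t_prop = 210000/200000000 = 1.05 ms.
Pipeline fill: first packet needs 3·t_tx to clear all hops; remaining 162 packets each add one t_tx.
Total = (3+163-1)·t_tx + 3·t_prop = 165·0.0010101 + 3·1.05 = 3.32 ms.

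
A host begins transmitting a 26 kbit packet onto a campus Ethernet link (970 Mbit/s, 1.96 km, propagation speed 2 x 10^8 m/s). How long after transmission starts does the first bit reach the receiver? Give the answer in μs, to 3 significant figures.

9.80 μs

First bit experiences only propagation delay: d/s = 1960/200000000 = 9.80 μs.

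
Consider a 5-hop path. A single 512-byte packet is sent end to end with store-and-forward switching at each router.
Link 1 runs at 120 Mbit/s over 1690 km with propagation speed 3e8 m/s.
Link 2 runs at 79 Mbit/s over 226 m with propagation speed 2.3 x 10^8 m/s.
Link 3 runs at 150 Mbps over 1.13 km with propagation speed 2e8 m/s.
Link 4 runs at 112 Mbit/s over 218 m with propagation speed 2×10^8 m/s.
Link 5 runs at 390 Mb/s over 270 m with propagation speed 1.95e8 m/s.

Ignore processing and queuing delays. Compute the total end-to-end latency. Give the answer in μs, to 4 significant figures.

L = 512 × 8 = 4096 bits.
Transmission delays (L/R per hop): 34.1333, 51.8481, 27.3067, 36.5714, 10.5026 μs; sum = 160.362 μs.
Propagation delays (d/s per hop): 5633.33, 0.982609, 5.65, 1.09, 1.38462 μs; sum = 5642.44 μs.
End-to-end = 5803 μs.

5803 μs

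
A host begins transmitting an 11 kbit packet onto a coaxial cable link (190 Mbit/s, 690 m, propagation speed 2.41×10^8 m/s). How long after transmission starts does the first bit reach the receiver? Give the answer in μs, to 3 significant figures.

2.86 μs

First bit experiences only propagation delay: d/s = 690/241000000 = 2.86 μs.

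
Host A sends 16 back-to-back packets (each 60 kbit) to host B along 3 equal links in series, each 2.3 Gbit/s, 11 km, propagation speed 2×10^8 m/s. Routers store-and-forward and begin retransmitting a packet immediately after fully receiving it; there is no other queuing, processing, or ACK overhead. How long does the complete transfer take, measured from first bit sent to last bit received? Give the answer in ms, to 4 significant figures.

0.6346 ms

Per-hop transmission t_tx = L/R = 60000/2300000000 = 0.026087 ms.
Per-hop propagation t_prop = 11000/200000000 = 0.055 ms.
Pipeline fill: first packet needs 3·t_tx to clear all hops; remaining 15 packets each add one t_tx.
Total = (3+16-1)·t_tx + 3·t_prop = 18·0.026087 + 3·0.055 = 0.6346 ms.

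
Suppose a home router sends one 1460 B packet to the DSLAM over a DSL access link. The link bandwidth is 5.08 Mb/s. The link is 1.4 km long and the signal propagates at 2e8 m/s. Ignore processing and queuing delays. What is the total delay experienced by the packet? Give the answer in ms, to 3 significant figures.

L = 1460 × 8 = 11680 bits.
Transmission delay = L/R = 11680 / 5080000 = 2.29921 ms.
Propagation delay = d/s = 1400 m / 200000000 m/s = 0.007 ms.
Total = 2.31 ms.

2.31 ms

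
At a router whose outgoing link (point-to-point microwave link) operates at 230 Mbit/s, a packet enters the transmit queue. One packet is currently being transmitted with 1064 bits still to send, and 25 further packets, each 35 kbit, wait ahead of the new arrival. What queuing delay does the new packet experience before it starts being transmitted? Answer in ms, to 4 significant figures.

3.809 ms

Each queued packet: L/R = 35000/230000000 = 0.152174 ms.
25 queued → 3.80435 ms.
Plus remaining 1064 bits of current packet: 0.00462609 ms.
Queuing delay = 3.809 ms.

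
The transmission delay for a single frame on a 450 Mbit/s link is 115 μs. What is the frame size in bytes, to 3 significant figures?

6470 bytes

L = R × t_tx = 450000000 b/s × 0.000115 s = 51750 bits.
In bytes: 51750 / 8 = 6470 bytes.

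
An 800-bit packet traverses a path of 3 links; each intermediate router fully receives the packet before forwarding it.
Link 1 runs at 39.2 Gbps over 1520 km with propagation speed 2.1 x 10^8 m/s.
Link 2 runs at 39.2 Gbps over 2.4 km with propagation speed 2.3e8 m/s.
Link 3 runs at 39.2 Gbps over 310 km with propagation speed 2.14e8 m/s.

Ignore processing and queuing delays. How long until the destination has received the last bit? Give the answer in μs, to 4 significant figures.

Transmission delay per hop = L/R = 800/39200000000 = 0.0204082 μs; 3 hops → 0.0612245 μs.
Propagation delays (d/s per hop): 7238.1, 10.4348, 1448.6 μs; sum = 8697.13 μs.
End-to-end = 8697 μs.

8697 μs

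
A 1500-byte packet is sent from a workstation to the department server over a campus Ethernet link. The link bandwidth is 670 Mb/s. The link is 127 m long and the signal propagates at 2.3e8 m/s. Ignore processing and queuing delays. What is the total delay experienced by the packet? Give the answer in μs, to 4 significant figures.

L = 1500 × 8 = 12000 bits.
Transmission delay = L/R = 12000 / 670000000 = 17.9104 μs.
Propagation delay = d/s = 127 m / 2.3e+08 m/s = 0.552174 μs.
Total = 18.46 μs.

18.46 μs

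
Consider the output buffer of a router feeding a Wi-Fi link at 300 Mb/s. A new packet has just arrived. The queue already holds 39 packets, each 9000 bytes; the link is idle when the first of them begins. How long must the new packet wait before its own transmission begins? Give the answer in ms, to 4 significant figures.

9.360 ms

Each queued packet: L/R = 72000/300000000 = 0.24 ms.
39 queued → 9.36 ms.
Queuing delay = 9.360 ms.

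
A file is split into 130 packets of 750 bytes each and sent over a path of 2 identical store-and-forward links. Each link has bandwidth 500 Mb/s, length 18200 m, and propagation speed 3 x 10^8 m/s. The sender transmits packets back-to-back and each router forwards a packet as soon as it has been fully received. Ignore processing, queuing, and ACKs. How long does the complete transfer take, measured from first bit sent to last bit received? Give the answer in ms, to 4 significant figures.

Per-hop transmission t_tx = L/R = 6000/500000000 = 0.012 ms.
Per-hop propagation t_prop = 18200/300000000 = 0.0606667 ms.
Pipeline fill: first packet needs 2·t_tx to clear all hops; remaining 129 packets each add one t_tx.
Total = (2+130-1)·t_tx + 2·t_prop = 131·0.012 + 2·0.0606667 = 1.693 ms.

1.693 ms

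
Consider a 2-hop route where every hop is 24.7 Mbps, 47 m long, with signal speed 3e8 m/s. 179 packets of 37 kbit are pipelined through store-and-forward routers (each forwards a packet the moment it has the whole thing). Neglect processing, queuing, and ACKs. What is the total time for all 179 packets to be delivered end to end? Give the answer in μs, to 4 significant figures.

Per-hop transmission t_tx = L/R = 37000/24700000 = 1497.98 μs.
Per-hop propagation t_prop = 47/300000000 = 0.156667 μs.
Pipeline fill: first packet needs 2·t_tx to clear all hops; remaining 178 packets each add one t_tx.
Total = (2+179-1)·t_tx + 2·t_prop = 180·1497.98 + 2·0.156667 = 269600 μs.

269600 μs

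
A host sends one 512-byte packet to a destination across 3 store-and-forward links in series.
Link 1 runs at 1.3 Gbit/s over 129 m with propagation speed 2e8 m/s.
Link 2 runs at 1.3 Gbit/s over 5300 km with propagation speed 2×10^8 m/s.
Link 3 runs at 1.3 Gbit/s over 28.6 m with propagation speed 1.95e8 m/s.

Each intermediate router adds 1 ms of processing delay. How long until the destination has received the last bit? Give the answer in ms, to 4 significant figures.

L = 512 × 8 = 4096 bits.
Transmission delay per hop = L/R = 4096/1300000000 = 0.00315077 ms; 3 hops → 0.00945231 ms.
Propagation delays (d/s per hop): 0.000645, 26.5, 0.000146667 ms; sum = 26.5008 ms.
Processing at 2 router(s): 2 × 1 ms = 2 ms.
End-to-end = 28.51 ms.

28.51 ms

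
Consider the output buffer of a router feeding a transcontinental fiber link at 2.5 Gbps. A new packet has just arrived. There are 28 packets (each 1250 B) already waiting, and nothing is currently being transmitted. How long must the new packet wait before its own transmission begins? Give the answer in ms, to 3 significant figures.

Each queued packet: L/R = 10000/2500000000 = 0.004 ms.
28 queued → 0.112 ms.
Queuing delay = 0.112 ms.

0.112 ms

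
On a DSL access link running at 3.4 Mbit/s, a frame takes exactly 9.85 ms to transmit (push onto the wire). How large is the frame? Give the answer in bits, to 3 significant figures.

L = R × t_tx = 3400000 b/s × 0.00985 s = 33490 bits.

33500 bits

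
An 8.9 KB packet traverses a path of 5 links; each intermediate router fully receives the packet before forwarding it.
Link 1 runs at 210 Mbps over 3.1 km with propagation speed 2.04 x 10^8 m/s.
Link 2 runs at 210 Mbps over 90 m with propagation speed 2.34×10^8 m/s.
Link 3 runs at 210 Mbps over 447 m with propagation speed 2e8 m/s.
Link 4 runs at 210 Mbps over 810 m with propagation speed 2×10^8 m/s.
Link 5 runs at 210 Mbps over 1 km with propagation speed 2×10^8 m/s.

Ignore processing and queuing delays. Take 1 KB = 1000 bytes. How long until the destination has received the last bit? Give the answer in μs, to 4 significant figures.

L = 71200 bits.
Transmission delay per hop = L/R = 71200/210000000 = 339.048 μs; 5 hops → 1695.24 μs.
Propagation delays (d/s per hop): 15.1961, 0.384615, 2.235, 4.05, 5 μs; sum = 26.8657 μs.
End-to-end = 1722 μs.

1722 μs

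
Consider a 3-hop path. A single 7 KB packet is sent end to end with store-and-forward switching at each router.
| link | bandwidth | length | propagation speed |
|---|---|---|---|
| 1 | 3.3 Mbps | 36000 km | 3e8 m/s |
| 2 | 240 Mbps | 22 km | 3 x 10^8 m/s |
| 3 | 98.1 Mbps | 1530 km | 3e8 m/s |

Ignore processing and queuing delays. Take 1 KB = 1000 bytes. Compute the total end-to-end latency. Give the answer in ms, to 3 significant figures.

L = 56000 bits.
Transmission delays (L/R per hop): 16.9697, 0.233333, 0.570846 ms; sum = 17.7739 ms.
Propagation delays (d/s per hop): 120, 0.0733333, 5.1 ms; sum = 125.173 ms.
End-to-end = 143 ms.

143 ms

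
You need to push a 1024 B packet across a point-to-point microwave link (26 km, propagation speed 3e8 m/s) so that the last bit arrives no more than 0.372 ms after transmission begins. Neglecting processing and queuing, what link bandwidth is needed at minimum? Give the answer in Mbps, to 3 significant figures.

28.7 Mbps

L = 8192 bits.
Propagation delay = 26000 / 300000000 = 0.0866667 ms.
Transmission budget = 0.372 − 0.0866667 = 0.285333 ms.
R ≥ L / t_tx = 8192 bits / 0.000285333 s = 28.7 Mbps.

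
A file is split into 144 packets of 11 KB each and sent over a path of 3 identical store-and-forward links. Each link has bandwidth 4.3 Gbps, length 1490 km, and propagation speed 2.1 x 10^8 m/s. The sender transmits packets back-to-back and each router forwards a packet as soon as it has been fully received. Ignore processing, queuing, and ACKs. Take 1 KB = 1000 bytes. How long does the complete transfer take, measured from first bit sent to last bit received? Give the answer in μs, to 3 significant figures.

24300 μs

Per-hop transmission t_tx = L/R = 88000/4300000000 = 20.4651 μs.
Per-hop propagation t_prop = 1490000/210000000 = 7095.24 μs.
Pipeline fill: first packet needs 3·t_tx to clear all hops; remaining 143 packets each add one t_tx.
Total = (3+144-1)·t_tx + 3·t_prop = 146·20.4651 + 3·7095.24 = 24300 μs.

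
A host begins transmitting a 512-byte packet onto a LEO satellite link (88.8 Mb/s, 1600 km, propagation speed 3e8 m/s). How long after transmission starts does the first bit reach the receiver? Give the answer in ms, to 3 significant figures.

First bit experiences only propagation delay: d/s = 1600000/300000000 = 5.33 ms.

5.33 ms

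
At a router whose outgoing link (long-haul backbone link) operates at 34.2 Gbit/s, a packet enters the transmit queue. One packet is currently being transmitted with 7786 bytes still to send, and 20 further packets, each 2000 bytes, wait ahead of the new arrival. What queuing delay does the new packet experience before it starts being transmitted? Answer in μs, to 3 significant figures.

11.2 μs

Each queued packet: L/R = 16000/3.42e+10 = 0.467836 μs.
20 queued → 9.35673 μs.
Plus remaining 62288 bits of current packet: 1.82129 μs.
Queuing delay = 11.2 μs.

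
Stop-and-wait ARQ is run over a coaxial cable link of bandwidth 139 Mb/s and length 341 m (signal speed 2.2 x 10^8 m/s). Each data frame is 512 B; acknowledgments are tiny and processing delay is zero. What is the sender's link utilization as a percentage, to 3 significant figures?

90.5 %

t_tx = L/R = 4096/139000000 = 2.94676e-05 s.
t_prop = 341/2.2e+08 = 1.55e-06 s; RTT = 3.1e-06 s.
Cycle = t_tx + RTT = 3.25676e-05 s.
Utilization = t_tx / cycle = 2.94676e-05/3.25676e-05 = 90.5 %.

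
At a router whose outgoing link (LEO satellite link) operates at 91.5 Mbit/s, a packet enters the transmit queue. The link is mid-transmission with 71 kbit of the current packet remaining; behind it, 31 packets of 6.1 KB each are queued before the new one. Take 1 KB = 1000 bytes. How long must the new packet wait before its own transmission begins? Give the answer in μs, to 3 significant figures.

Each queued packet: L/R = 48800/91500000 = 533.333 μs.
31 queued → 16533.3 μs.
Plus remaining 71000 bits of current packet: 775.956 μs.
Queuing delay = 17300 μs.

17300 μs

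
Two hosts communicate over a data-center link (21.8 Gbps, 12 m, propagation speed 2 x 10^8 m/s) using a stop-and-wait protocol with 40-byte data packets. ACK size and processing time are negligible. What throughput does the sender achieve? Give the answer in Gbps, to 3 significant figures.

t_tx = L/R = 320/21800000000 = 1.46789e-08 s.
t_prop = 12/200000000 = 6e-08 s; RTT = 1.2e-07 s.
Cycle = t_tx + RTT = 1.34679e-07 s.
Throughput = L / cycle = 320 / 1.34679e-07 = 2.38 Gbps.

2.38 Gbps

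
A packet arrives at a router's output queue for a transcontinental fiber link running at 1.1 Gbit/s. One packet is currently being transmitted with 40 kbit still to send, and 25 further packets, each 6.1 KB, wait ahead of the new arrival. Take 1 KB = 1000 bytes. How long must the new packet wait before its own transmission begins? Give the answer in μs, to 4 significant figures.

1145 μs

Each queued packet: L/R = 48800/1100000000 = 44.3636 μs.
25 queued → 1109.09 μs.
Plus remaining 40000 bits of current packet: 36.3636 μs.
Queuing delay = 1145 μs.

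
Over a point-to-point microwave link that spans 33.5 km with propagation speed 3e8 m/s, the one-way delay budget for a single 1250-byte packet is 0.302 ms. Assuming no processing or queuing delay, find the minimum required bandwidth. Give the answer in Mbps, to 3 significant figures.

L = 10000 bits.
Propagation delay = 33500 / 300000000 = 0.111667 ms.
Transmission budget = 0.302 − 0.111667 = 0.190333 ms.
R ≥ L / t_tx = 10000 bits / 0.000190333 s = 52.5 Mbps.

52.5 Mbps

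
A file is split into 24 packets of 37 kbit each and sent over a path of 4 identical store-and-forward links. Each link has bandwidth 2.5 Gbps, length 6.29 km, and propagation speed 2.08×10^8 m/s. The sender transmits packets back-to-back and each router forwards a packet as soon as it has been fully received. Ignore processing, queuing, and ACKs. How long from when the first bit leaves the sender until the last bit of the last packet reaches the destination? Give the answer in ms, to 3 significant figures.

0.521 ms

Per-hop transmission t_tx = L/R = 37000/2500000000 = 0.0148 ms.
Per-hop propagation t_prop = 6290/208000000 = 0.0302404 ms.
Pipeline fill: first packet needs 4·t_tx to clear all hops; remaining 23 packets each add one t_tx.
Total = (4+24-1)·t_tx + 4·t_prop = 27·0.0148 + 4·0.0302404 = 0.521 ms.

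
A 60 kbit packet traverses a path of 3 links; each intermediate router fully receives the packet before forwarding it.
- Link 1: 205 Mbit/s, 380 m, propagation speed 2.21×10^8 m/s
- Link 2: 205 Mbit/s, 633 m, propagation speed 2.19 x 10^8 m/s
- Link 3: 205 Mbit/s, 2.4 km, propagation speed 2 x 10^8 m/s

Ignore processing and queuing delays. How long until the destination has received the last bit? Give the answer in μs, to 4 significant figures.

L = 60000 bits.
Transmission delay per hop = L/R = 60000/205000000 = 292.683 μs; 3 hops → 878.049 μs.
Propagation delays (d/s per hop): 1.71946, 2.89041, 12 μs; sum = 16.6099 μs.
End-to-end = 894.7 μs.

894.7 μs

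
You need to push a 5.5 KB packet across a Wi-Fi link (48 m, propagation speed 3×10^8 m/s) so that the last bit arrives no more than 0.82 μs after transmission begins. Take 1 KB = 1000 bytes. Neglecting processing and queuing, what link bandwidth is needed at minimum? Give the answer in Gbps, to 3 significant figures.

L = 44000 bits.
Propagation delay = 48 / 300000000 = 0.16 μs.
Transmission budget = 0.82 − 0.16 = 0.66 μs.
R ≥ L / t_tx = 44000 bits / 6.6e-07 s = 66.7 Gbps.

66.7 Gbps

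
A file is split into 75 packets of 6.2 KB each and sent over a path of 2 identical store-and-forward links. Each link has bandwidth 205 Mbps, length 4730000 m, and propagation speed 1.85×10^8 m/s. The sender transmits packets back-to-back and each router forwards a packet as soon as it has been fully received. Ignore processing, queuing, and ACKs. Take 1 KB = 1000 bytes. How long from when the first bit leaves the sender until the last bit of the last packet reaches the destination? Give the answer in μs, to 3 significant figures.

69500 μs

Per-hop transmission t_tx = L/R = 49600/205000000 = 241.951 μs.
Per-hop propagation t_prop = 4730000/185000000 = 25567.6 μs.
Pipeline fill: first packet needs 2·t_tx to clear all hops; remaining 74 packets each add one t_tx.
Total = (2+75-1)·t_tx + 2·t_prop = 76·241.951 + 2·25567.6 = 69500 μs.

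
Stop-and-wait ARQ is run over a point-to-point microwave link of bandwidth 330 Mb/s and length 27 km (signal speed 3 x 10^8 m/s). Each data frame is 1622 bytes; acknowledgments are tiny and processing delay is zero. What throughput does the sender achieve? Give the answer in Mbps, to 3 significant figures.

59.2 Mbps

t_tx = L/R = 12976/330000000 = 3.93212e-05 s.
t_prop = 27000/300000000 = 9e-05 s; RTT = 0.00018 s.
Cycle = t_tx + RTT = 0.000219321 s.
Throughput = L / cycle = 12976 / 0.000219321 = 59.2 Mbps.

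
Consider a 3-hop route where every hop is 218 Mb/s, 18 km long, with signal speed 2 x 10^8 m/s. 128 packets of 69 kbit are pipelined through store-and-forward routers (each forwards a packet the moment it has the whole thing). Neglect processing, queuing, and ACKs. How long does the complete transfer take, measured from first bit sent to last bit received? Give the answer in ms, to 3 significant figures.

41.4 ms

Per-hop transmission t_tx = L/R = 69000/218000000 = 0.316514 ms.
Per-hop propagation t_prop = 18000/200000000 = 0.09 ms.
Pipeline fill: first packet needs 3·t_tx to clear all hops; remaining 127 packets each add one t_tx.
Total = (3+128-1)·t_tx + 3·t_prop = 130·0.316514 + 3·0.09 = 41.4 ms.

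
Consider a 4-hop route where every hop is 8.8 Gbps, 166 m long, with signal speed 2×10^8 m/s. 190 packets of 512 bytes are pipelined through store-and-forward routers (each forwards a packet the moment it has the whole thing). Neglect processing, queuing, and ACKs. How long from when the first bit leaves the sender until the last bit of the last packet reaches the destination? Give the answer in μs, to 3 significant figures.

93.2 μs

Per-hop transmission t_tx = L/R = 4096/8800000000 = 0.465455 μs.
Per-hop propagation t_prop = 166/200000000 = 0.83 μs.
Pipeline fill: first packet needs 4·t_tx to clear all hops; remaining 189 packets each add one t_tx.
Total = (4+190-1)·t_tx + 4·t_prop = 193·0.465455 + 4·0.83 = 93.2 μs.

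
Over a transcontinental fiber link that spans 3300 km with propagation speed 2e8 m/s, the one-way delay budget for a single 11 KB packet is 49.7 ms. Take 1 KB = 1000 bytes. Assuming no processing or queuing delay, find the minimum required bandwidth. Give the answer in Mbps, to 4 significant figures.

2.651 Mbps

L = 88000 bits.
Propagation delay = 3300000 / 200000000 = 16.5 ms.
Transmission budget = 49.7 − 16.5 = 33.2 ms.
R ≥ L / t_tx = 88000 bits / 0.0332 s = 2.651 Mbps.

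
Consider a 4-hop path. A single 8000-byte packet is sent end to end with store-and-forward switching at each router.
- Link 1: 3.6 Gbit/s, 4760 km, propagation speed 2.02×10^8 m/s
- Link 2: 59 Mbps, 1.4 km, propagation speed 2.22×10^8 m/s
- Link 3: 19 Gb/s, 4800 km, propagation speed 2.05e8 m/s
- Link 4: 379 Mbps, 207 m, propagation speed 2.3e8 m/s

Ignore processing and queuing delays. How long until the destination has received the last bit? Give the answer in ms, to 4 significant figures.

48.26 ms

L = 8000 × 8 = 64000 bits.
Transmission delays (L/R per hop): 0.0177778, 1.08475, 0.00336842, 0.168865 ms; sum = 1.27476 ms.
Propagation delays (d/s per hop): 23.5644, 0.00630631, 23.4146, 0.0009 ms; sum = 46.9862 ms.
End-to-end = 48.26 ms.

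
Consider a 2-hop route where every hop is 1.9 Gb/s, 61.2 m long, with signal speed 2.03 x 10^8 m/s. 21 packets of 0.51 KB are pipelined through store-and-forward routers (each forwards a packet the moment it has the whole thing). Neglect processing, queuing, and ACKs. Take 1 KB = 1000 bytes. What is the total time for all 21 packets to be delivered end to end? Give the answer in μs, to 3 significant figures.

Per-hop transmission t_tx = L/R = 4080/1900000000 = 2.14737 μs.
Per-hop propagation t_prop = 61.2/2.03e+08 = 0.301478 μs.
Pipeline fill: first packet needs 2·t_tx to clear all hops; remaining 20 packets each add one t_tx.
Total = (2+21-1)·t_tx + 2·t_prop = 22·2.14737 + 2·0.301478 = 47.8 μs.

47.8 μs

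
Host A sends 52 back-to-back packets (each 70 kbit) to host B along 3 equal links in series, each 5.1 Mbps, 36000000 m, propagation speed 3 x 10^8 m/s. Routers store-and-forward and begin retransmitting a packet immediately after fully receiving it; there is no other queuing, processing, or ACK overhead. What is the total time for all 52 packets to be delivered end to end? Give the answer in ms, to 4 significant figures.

Per-hop transmission t_tx = L/R = 70000/5100000 = 13.7255 ms.
Per-hop propagation t_prop = 36000000/300000000 = 120 ms.
Pipeline fill: first packet needs 3·t_tx to clear all hops; remaining 51 packets each add one t_tx.
Total = (3+52-1)·t_tx + 3·t_prop = 54·13.7255 + 3·120 = 1101 ms.

1101 ms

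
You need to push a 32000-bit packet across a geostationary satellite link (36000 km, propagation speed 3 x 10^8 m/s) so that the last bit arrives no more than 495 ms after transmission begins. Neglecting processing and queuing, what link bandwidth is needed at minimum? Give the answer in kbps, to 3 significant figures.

Propagation delay = 36000000 / 300000000 = 120 ms.
Transmission budget = 495 − 120 = 375 ms.
R ≥ L / t_tx = 32000 bits / 0.375 s = 85.3 kbps.

85.3 kbps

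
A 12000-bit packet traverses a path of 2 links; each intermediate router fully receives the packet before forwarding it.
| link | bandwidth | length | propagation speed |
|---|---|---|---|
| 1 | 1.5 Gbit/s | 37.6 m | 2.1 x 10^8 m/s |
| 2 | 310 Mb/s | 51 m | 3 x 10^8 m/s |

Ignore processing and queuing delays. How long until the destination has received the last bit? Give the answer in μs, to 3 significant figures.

47.1 μs

Transmission delays (L/R per hop): 8, 38.7097 μs; sum = 46.7097 μs.
Propagation delays (d/s per hop): 0.179048, 0.17 μs; sum = 0.349048 μs.
End-to-end = 47.1 μs.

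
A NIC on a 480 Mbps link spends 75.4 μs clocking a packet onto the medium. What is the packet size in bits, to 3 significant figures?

36200 bits

L = R × t_tx = 480000000 b/s × 7.54e-05 s = 36192 bits.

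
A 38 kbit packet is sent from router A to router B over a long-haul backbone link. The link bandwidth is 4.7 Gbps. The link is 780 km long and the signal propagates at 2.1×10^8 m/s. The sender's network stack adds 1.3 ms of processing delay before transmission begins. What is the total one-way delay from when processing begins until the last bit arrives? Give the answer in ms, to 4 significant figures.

L = 38000 bits.
Transmission delay = L/R = 38000 / 4700000000 = 0.00808511 ms.
Propagation delay = d/s = 780000 m / 210000000 m/s = 3.71429 ms.
Plus processing delay 1.3 ms = 1.3 ms.
Total = 5.022 ms.

5.022 ms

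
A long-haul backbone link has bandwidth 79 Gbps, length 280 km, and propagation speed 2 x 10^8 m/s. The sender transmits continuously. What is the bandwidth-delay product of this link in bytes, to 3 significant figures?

Propagation delay = 280000 / 200000000 = 0.0014 s.
BDP = R × t_prop = 79000000000 × 0.0014 = 110600000 bits.
In bytes: 110600000/8 = 13800000 bytes.

13800000 bytes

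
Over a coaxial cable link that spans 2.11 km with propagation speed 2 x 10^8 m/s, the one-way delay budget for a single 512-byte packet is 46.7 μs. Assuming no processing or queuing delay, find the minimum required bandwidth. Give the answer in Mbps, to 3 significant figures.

L = 4096 bits.
Propagation delay = 2110 / 200000000 = 10.55 μs.
Transmission budget = 46.7 − 10.55 = 36.15 μs.
R ≥ L / t_tx = 4096 bits / 3.615e-05 s = 113 Mbps.

113 Mbps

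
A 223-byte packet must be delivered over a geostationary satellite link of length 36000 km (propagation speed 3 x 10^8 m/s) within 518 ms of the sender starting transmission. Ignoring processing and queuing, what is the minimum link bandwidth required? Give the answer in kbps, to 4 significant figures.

4.482 kbps

L = 1784 bits.
Propagation delay = 36000000 / 300000000 = 120 ms.
Transmission budget = 518 − 120 = 398 ms.
R ≥ L / t_tx = 1784 bits / 0.398 s = 4.482 kbps.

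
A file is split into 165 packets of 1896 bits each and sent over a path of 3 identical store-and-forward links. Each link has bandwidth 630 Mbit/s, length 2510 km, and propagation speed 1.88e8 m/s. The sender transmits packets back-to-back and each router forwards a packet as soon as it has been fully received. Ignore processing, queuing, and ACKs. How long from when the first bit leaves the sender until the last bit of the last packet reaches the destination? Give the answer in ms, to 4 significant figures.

40.56 ms

Per-hop transmission t_tx = L/R = 1896/630000000 = 0.00300952 ms.
Per-hop propagation t_prop = 2510000/188000000 = 13.3511 ms.
Pipeline fill: first packet needs 3·t_tx to clear all hops; remaining 164 packets each add one t_tx.
Total = (3+165-1)·t_tx + 3·t_prop = 167·0.00300952 + 3·13.3511 = 40.56 ms.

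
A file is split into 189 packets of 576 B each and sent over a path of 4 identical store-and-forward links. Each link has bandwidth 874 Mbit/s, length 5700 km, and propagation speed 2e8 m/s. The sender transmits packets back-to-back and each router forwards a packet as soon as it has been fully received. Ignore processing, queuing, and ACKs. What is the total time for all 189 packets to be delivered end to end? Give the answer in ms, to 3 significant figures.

115 ms

Per-hop transmission t_tx = L/R = 4608/874000000 = 0.00527231 ms.
Per-hop propagation t_prop = 5700000/200000000 = 28.5 ms.
Pipeline fill: first packet needs 4·t_tx to clear all hops; remaining 188 packets each add one t_tx.
Total = (4+189-1)·t_tx + 4·t_prop = 192·0.00527231 + 4·28.5 = 115 ms.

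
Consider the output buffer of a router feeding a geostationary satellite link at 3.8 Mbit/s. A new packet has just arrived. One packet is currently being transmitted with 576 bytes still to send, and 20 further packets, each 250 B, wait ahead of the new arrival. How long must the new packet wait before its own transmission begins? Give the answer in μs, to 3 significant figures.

Each queued packet: L/R = 2000/3800000 = 526.316 μs.
20 queued → 10526.3 μs.
Plus remaining 4608 bits of current packet: 1212.63 μs.
Queuing delay = 11700 μs.

11700 μs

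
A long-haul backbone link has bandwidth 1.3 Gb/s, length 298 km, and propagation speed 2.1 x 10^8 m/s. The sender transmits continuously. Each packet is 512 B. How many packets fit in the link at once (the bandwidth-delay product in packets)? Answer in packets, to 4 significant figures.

450.4 packets

Propagation delay = 298000 / 210000000 = 0.00141905 s.
BDP = R × t_prop = 1300000000 × 0.00141905 = 1844760 bits.
In packets of 4096 bits: 450.4 packets.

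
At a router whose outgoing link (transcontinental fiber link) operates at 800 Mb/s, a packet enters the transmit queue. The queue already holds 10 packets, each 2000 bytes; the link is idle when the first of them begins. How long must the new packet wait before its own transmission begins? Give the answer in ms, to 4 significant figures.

0.2000 ms

Each queued packet: L/R = 16000/800000000 = 0.02 ms.
10 queued → 0.2 ms.
Queuing delay = 0.2000 ms.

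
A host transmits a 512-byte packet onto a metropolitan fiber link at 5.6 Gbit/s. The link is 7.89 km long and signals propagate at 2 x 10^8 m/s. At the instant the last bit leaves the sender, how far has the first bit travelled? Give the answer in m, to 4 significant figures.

t_tx = L/R = 4096/5600000000 = 7.31429e-07 s.
Distance = s × t_tx = 200000000 × 7.31429e-07 = 146.3 m.

146.3 m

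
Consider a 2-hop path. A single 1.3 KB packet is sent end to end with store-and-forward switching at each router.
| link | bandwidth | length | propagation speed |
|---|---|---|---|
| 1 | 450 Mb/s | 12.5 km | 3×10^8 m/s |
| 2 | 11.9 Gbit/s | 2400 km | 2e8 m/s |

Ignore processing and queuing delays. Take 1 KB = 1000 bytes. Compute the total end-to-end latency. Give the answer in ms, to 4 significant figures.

L = 10400 bits.
Transmission delays (L/R per hop): 0.0231111, 0.00087395 ms; sum = 0.0239851 ms.
Propagation delays (d/s per hop): 0.0416667, 12 ms; sum = 12.0417 ms.
End-to-end = 12.07 ms.

12.07 ms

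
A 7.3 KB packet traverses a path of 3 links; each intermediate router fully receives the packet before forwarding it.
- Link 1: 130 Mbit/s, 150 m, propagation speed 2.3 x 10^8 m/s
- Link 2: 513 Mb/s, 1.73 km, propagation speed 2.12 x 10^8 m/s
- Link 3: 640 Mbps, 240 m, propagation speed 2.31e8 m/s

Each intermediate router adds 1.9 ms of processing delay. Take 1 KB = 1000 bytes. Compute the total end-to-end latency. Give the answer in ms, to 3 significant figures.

4.46 ms

L = 58400 bits.
Transmission delays (L/R per hop): 0.449231, 0.11384, 0.09125 ms; sum = 0.654321 ms.
Propagation delays (d/s per hop): 0.000652174, 0.00816038, 0.00103896 ms; sum = 0.00985151 ms.
Processing at 2 router(s): 2 × 1.9 ms = 3.8 ms.
End-to-end = 4.46 ms.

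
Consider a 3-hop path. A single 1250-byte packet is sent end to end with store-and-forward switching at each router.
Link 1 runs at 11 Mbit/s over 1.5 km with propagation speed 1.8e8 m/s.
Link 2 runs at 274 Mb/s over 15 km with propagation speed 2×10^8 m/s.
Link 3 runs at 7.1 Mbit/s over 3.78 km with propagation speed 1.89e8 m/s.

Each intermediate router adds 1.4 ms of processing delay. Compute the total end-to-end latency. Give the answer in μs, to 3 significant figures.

L = 1250 × 8 = 10000 bits.
Transmission delays (L/R per hop): 909.091, 36.4964, 1408.45 μs; sum = 2354.04 μs.
Propagation delays (d/s per hop): 8.33333, 75, 20 μs; sum = 103.333 μs.
Processing at 2 router(s): 2 × 1.4 ms = 2800 μs.
End-to-end = 5260 μs.

5260 μs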